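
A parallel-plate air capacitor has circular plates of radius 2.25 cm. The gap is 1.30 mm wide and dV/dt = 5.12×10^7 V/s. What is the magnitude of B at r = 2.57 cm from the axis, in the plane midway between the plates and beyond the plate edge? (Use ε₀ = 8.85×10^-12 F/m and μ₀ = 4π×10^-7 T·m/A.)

dE/dt = (dV/dt)/d = 3.938×10^10 V/(m·s); I_d = ε₀(πR²)(dE/dt) = (8.85×10^-12)(1.590×10^-3)(3.938×10^10) = 5.541×10^-4 A.
For r ≥ R the full I_d is enclosed: B = μ₀ I_d/(2πr) = (4π×10^-7)(5.541×10^-4)/(2π·0.0257) = 4.31×10^-9 T.

4.31×10^-9 T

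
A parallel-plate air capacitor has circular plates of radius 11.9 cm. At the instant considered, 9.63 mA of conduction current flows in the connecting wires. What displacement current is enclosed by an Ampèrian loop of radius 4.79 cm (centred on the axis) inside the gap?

1.56×10^-3 A

Between the plates the displacement current equals the wire current: I_d = 9.63 mA = 9.63×10^-3 A.
Through an area πr² the displacement current is I_d·(πr²/πR²) = I_d (r/R)² = 1.56×10^-3 A.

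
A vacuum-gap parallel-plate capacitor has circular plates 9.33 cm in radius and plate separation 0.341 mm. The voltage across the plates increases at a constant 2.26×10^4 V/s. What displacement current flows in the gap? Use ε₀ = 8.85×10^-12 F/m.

1.60×10^-5 A

C = ε₀A/d = (8.85×10^-12)(0.02735)/(3.41×10^-4) = 7.098×10^-10 F.
I_d = C dV/dt = (7.098×10^-10)(2.26×10^4) = 1.60×10^-5 A.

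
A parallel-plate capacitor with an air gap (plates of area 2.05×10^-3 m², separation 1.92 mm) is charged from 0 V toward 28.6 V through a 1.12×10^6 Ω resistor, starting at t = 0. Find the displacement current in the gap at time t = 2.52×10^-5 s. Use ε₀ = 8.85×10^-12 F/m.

2.36×10^-6 A

C = ε₀A/d = (8.85×10^-12)(2.05×10^-3)/(1.92×10^-3) = 9.449×10^-12 F and τ = RC = 1.058×10^-5 s. I_d in the gap equals the RC charging current.
I_d(t) = (V₀/R) e^(−t/τ) = 2.554×10^-5 · e^(−2.382) = 2.36×10^-6 A.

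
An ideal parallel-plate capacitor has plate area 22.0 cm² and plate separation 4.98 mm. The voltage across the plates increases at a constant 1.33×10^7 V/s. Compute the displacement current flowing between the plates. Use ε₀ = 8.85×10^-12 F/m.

5.20×10^-5 A

E = V/d so dE/dt = (dV/dt)/d = 2.671×10^9 V/(m·s), and I_d = ε₀ A dE/dt = (8.85×10^-12)(2.20×10^-3)(2.671×10^9) = 5.20×10^-5 A.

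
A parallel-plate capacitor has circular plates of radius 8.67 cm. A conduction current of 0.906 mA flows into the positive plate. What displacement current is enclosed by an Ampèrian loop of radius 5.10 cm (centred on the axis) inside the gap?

Between the plates the displacement current equals the wire current: I_d = 0.906 mA = 9.06×10^-4 A.
Since J_d is uniform, the enclosed fraction is (r/R)² = 0.3460, giving I_d,enc = 3.13×10^-4 A.

3.13×10^-4 A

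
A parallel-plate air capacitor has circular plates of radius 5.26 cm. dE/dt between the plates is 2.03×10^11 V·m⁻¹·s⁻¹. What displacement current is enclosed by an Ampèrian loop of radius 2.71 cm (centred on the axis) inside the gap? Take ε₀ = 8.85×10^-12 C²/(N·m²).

I_d = ε₀ dΦ_E/dt = ε₀ πR² (dE/dt) = (8.85×10^-12)(8.692×10^-3)(2.03×10^11) = 0.01562 A through the full plate area.
The field is uniform, so I_d,enc = I_d (r/R)² = (0.01562)(2.71/5.26)² = 4.15×10^-3 A.

4.15×10^-3 A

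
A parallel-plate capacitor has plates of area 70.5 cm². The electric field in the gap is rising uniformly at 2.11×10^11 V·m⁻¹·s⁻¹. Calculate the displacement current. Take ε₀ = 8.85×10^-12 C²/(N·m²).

0.0132 A

The displacement current is ε₀ times dΦ_E/dt = ε₀ A dE/dt = (8.85×10^-12)(7.05×10^-3)(2.11×10^11) = 0.0132 A.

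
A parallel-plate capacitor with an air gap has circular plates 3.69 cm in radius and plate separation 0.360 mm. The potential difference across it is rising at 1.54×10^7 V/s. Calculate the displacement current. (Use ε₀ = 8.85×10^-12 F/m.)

1.62×10^-3 A

E = V/d so dE/dt = (dV/dt)/d = 4.278×10^10 V/(m·s), and I_d = ε₀ A dE/dt = (8.85×10^-12)(4.278×10^-3)(4.278×10^10) = 1.62×10^-3 A.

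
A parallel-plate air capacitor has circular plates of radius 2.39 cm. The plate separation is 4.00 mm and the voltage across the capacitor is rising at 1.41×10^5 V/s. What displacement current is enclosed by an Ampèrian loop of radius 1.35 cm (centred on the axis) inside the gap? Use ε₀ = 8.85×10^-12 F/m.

1.79×10^-7 A

dE/dt = (dV/dt)/d = 3.525×10^7 V/(m·s); I_d = ε₀(πR²)(dE/dt) = (8.85×10^-12)(1.795×10^-3)(3.525×10^7) = 5.600×10^-7 A.
Since J_d is uniform, the enclosed fraction is (r/R)² = 0.3191, giving I_d,enc = 1.79×10^-7 A.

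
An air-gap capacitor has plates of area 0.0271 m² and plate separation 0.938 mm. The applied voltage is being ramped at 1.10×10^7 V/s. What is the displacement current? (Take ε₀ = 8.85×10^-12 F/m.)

2.81×10^-3 A

C = ε₀A/d = (8.85×10^-12)(0.0271)/(9.38×10^-4) = 2.557×10^-10 F.
I_d = C dV/dt = (2.557×10^-10)(1.10×10^7) = 2.81×10^-3 A.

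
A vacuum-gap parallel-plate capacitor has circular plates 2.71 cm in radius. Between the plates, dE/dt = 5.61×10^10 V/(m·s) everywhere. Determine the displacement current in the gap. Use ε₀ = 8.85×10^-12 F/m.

The displacement current is ε₀ times dΦ_E/dt = ε₀ A dE/dt = (8.85×10^-12)(2.307×10^-3)(5.61×10^10) = 1.15×10^-3 A.

1.15×10^-3 A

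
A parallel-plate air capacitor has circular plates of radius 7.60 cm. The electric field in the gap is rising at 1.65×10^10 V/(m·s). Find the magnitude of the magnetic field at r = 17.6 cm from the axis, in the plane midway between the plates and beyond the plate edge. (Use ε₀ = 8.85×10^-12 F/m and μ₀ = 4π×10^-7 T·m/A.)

Total displacement current: I_d = ε₀(πR²)(dE/dt) = (8.85×10^-12)(0.01815)(1.65×10^10) = 2.650×10^-3 A.
With r > R the enclosed displacement current is the full I_d; B = μ₀ I_d / (2πr) = 3.01×10^-9 T.

3.01×10^-9 T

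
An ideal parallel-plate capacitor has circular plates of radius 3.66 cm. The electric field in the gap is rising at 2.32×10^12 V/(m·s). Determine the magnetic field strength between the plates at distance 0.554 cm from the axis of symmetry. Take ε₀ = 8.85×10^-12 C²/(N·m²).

Through the whole plate area (πR² = 4.208×10^-3 m²), I_d = ε₀ πR² dE/dt = 0.08640 A.
∮B·dl = μ₀ I_d,enc with I_d,enc = I_d r²/R² = 1.980×10^-3 A; so B = μ₀ I_d,enc/(2πr) = 7.15×10^-8 T.

7.15×10^-8 T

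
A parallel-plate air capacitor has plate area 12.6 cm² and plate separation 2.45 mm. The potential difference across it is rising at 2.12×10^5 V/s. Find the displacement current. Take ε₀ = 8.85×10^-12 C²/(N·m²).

9.65×10^-7 A

C = ε₀A/d = (8.85×10^-12)(1.26×10^-3)/(2.45×10^-3) = 4.551×10^-12 F.
I_d = C dV/dt = (4.551×10^-12)(2.12×10^5) = 9.65×10^-7 A.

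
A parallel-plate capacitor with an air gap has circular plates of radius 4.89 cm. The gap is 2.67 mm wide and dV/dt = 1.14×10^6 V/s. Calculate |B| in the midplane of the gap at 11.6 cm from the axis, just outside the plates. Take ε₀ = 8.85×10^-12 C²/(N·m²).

With E = V/d, dE/dt = 4.270×10^8 V/(m·s) and πR² = 7.512×10^-3 m², giving I_d = ε₀ πR² dE/dt = 2.839×10^-5 A.
With r > R the enclosed displacement current is the full I_d; B = μ₀ I_d / (2πr) = 4.89×10^-11 T.

4.89×10^-11 T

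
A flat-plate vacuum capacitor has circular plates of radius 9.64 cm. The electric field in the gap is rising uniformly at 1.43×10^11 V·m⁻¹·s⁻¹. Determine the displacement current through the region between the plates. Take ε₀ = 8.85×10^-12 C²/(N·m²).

The displacement current is ε₀ times dΦ_E/dt = ε₀ A dE/dt = (8.85×10^-12)(0.02919)(1.43×10^11) = 0.0369 A.

0.0369 A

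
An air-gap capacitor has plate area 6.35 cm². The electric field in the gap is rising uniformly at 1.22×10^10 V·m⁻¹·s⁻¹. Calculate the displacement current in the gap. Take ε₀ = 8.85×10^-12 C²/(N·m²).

6.86×10^-5 A

The displacement current is ε₀ times dΦ_E/dt = ε₀ A dE/dt = (8.85×10^-12)(6.35×10^-4)(1.22×10^10) = 6.86×10^-5 A.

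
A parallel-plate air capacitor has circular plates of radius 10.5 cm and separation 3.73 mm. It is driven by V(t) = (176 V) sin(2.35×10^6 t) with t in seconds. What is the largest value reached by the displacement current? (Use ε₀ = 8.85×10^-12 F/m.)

0.0340 A

C = ε₀A/d = (8.85×10^-12)(0.03464)/(3.73×10^-3) = 8.219×10^-11 F; ω = 2.35×10^6 rad/s.
I_d = C dV/dt, so |I_d|_max = C V₀ ω = (8.219×10^-11)(176)(2.35×10^6) = 0.0340 A.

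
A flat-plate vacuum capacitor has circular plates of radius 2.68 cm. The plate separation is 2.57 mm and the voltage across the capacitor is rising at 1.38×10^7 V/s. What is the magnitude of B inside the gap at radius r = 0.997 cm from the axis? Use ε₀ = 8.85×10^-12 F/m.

2.98×10^-10 T

With E = V/d, dE/dt = 5.370×10^9 V/(m·s) and πR² = 2.256×10^-3 m², giving I_d = ε₀ πR² dE/dt = 1.072×10^-4 A.
An Ampèrian loop of radius r encloses a fraction (r/R)² of I_d. Then B·2πr = μ₀ I_d (r/R)², giving B = μ₀ I_d r/(2πR²) = 2.98×10^-10 T.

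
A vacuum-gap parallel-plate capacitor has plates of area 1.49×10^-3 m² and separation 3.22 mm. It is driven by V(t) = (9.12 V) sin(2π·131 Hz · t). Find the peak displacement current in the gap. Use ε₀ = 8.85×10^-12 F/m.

The displacement current equals the conduction current C dV/dt, which peaks at C V₀ ω.
With C = ε₀A/d = (8.85×10^-12)(1.49×10^-3)/(3.22×10^-3) = 4.095×10^-12 F and ω = 2πf = 823.1 rad/s, I_d,max = (4.095×10^-12)(9.12)(823.1) = 3.07×10^-8 A.

3.07×10^-8 A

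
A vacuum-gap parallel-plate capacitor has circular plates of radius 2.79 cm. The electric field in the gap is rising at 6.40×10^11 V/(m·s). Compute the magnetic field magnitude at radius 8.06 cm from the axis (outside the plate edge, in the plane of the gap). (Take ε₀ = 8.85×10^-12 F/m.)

3.44×10^-8 T

I_d = ε₀ dΦ_E/dt = ε₀ πR² (dE/dt) = (8.85×10^-12)(2.445×10^-3)(6.40×10^11) = 0.01385 A through the full plate area.
For r ≥ R the full I_d is enclosed: B = μ₀ I_d/(2πr) = (4π×10^-7)(0.01385)/(2π·0.0806) = 3.44×10^-8 T.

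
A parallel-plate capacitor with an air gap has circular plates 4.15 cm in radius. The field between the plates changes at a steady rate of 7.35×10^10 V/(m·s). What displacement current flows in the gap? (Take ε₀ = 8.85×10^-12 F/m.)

3.52×10^-3 A

I_d = ε₀ A (dE/dt) = (8.85×10^-12)(5.411×10^-3 m²)(7.35×10^10) = 3.52×10^-3 A.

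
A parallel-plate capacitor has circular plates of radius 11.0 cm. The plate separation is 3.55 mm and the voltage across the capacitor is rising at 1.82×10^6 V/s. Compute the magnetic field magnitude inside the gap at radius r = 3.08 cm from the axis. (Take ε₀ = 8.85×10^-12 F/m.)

I_d = C dV/dt with C = ε₀πR²/d = 9.476×10^-11 F, so I_d = (9.476×10^-11)(1.82×10^6) = 1.725×10^-4 A.
An Ampèrian loop of radius r encloses a fraction (r/R)² of I_d. Then B·2πr = μ₀ I_d (r/R)², giving B = μ₀ I_d r/(2πR²) = 8.78×10^-11 T.

8.78×10^-11 T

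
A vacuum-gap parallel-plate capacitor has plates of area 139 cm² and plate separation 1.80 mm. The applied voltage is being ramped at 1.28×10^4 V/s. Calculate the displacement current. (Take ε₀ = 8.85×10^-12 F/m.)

8.75×10^-7 A

The field between the plates is E = V/d, so dE/dt = (1.28×10^4)/(1.80×10^-3 m) = 7.111×10^6 V/(m·s).
I_d = ε₀ A (dE/dt) = (8.85×10^-12)(0.0139)(7.111×10^6) = 8.75×10^-7 A.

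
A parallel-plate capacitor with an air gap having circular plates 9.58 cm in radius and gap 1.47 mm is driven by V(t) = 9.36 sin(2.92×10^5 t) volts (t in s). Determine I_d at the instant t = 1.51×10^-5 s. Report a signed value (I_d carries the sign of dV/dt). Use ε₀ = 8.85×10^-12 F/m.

C = ε₀A/d = (8.85×10^-12)(0.02883)/(1.47×10^-3) = 1.736×10^-10 F. dV/dt = V₀ω·cos(ωt); at ωt = 4.4092 rad this factor is -0.2986.
I_d = C dV/dt = (1.736×10^-10)(9.36)(2.92×10^5)(-0.2986) = -1.42×10^-4 A.

-1.42×10^-4 A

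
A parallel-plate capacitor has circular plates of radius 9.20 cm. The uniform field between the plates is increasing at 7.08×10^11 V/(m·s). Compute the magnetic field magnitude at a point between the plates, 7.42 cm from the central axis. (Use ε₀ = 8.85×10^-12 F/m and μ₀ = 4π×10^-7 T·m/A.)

2.92×10^-7 T

I_d = ε₀ dΦ_E/dt = ε₀ πR² (dE/dt) = (8.85×10^-12)(0.02659)(7.08×10^11) = 0.1666 A through the full plate area.
An Ampèrian loop of radius r encloses a fraction (r/R)² of I_d. Then B·2πr = μ₀ I_d (r/R)², giving B = μ₀ I_d r/(2πR²) = 2.92×10^-7 T.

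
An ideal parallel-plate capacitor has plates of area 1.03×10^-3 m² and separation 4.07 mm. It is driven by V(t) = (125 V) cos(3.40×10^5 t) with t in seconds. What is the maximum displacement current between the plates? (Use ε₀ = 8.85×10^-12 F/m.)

9.52×10^-5 A

The displacement current equals the conduction current C dV/dt, which peaks at C V₀ ω.
With C = ε₀A/d = (8.85×10^-12)(1.03×10^-3)/(4.07×10^-3) = 2.240×10^-12 F and ω = 3.40×10^5 rad/s, I_d,max = (2.240×10^-12)(125)(3.40×10^5) = 9.52×10^-5 A.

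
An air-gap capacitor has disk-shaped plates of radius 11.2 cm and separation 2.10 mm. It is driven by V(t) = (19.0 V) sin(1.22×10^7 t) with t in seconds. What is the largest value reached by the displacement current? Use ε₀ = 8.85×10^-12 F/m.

C = ε₀A/d = (8.85×10^-12)(0.03941)/(2.10×10^-3) = 1.661×10^-10 F; ω = 1.22×10^7 rad/s.
I_d = C dV/dt, so |I_d|_max = C V₀ ω = (1.661×10^-10)(19.0)(1.22×10^7) = 0.0385 A.

0.0385 A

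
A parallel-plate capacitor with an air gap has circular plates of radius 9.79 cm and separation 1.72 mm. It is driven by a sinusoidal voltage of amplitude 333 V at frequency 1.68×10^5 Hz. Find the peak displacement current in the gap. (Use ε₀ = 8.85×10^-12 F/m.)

0.0545 A

(dE/dt)_max = V₀ω/d = 2.044×10^11 V/(m·s); ω = 2πf = 1.056×10^6 rad/s.
I_d,max = ε₀ A (dE/dt)_max = (8.85×10^-12)(0.03011)(2.044×10^11) = 0.0545 A.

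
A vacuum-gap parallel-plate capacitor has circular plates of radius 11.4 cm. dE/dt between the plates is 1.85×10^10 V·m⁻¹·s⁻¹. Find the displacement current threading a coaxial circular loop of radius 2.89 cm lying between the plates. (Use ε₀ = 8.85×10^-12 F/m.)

4.30×10^-4 A

I_d = ε₀ dΦ_E/dt = ε₀ πR² (dE/dt) = (8.85×10^-12)(0.04083)(1.85×10^10) = 6.685×10^-3 A through the full plate area.
Through an area πr² the displacement current is I_d·(πr²/πR²) = I_d (r/R)² = 4.30×10^-4 A.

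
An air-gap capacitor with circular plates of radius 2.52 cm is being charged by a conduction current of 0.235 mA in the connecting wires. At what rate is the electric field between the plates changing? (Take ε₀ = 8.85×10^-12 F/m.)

1.33×10^10 V/(m·s)

Charge continuity gives I_d = I = 2.35×10^-4 A between the plates.
Inverting I_d = ε₀ A dE/dt gives dE/dt = 2.35×10^-4 / (8.85×10^-12 · 1.995×10^-3) = 1.33×10^10 V/(m·s).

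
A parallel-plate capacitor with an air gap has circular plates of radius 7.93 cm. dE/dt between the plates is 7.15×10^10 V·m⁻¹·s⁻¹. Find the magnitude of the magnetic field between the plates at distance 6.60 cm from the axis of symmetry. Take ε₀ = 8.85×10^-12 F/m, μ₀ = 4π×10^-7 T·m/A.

I_d = ε₀ dΦ_E/dt = ε₀ πR² (dE/dt) = (8.85×10^-12)(0.01976)(7.15×10^10) = 0.01250 A through the full plate area.
For r < R the Ampère–Maxwell law gives B(2πr) = μ₀ I_d (r²/R²), so B = μ₀ I_d r/(2πR²) = (4π×10^-7)(0.01250)(0.0660)/(2π·0.0793²) = 2.62×10^-8 T.

2.62×10^-8 T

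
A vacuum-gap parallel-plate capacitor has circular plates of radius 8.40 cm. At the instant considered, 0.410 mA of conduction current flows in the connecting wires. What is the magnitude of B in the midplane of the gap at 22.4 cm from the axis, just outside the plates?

3.66×10^-10 T

No conduction current crosses the gap, so I_d there equals the 4.10×10^-4 A in the leads.
With r > R the enclosed displacement current is the full I_d; B = μ₀ I_d / (2πr) = 3.66×10^-10 T.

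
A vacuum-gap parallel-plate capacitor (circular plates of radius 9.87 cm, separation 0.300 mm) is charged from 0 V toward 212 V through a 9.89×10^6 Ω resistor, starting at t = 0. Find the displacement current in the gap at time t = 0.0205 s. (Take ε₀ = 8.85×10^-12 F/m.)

C = ε₀A/d = (8.85×10^-12)(0.03060)/(3.00×10^-4) = 9.027×10^-10 F, so τ = RC = 8.928×10^-3 s.
The conduction current is I(t) = (V₀/R) e^(−t/τ), and the displacement current between the plates equals it.
t/τ = 2.296; I_d = (212/9.89×10^6) · e^(−2.296) = (2.144×10^-5)(0.1007) = 2.16×10^-6 A.

2.16×10^-6 A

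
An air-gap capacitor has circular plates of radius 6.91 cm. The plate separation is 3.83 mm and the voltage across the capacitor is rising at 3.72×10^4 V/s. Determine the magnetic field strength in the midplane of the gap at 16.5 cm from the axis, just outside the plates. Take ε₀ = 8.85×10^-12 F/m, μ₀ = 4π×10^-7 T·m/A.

1.56×10^-12 T

With E = V/d, dE/dt = 9.713×10^6 V/(m·s) and πR² = 0.01500 m², giving I_d = ε₀ πR² dE/dt = 1.289×10^-6 A.
Outside the plates the loop encloses all of I_d, so B·2πr = μ₀ I_d and B = 1.56×10^-12 T.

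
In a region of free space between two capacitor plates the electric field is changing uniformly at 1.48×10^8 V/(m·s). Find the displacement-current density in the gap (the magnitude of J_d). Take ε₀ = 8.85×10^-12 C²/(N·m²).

1.31×10^-3 A/m²

J_d = ε₀ dE/dt = (8.85×10^-12)(1.48×10^8) = 1.31×10^-3 A/m².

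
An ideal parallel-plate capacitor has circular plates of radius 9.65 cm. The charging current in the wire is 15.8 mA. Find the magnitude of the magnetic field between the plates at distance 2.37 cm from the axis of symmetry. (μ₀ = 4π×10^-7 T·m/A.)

8.04×10^-9 T

Between the plates the displacement current equals the wire current: I_d = 15.8 mA = 0.0158 A.
An Ampèrian loop of radius r encloses a fraction (r/R)² of I_d. Then B·2πr = μ₀ I_d (r/R)², giving B = μ₀ I_d r/(2πR²) = 8.04×10^-9 T.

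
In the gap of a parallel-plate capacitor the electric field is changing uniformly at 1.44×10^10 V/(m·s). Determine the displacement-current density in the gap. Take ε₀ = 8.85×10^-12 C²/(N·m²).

The displacement-current density is ε₀ ∂E/∂t = (8.85×10^-12)(1.44×10^10) = 0.127 A/m².

0.127 A/m²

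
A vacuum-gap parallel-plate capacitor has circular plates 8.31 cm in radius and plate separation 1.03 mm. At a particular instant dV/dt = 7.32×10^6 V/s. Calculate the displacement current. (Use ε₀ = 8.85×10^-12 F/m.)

1.36×10^-3 A

E = V/d so dE/dt = (dV/dt)/d = 7.107×10^9 V/(m·s), and I_d = ε₀ A dE/dt = (8.85×10^-12)(0.02169)(7.107×10^9) = 1.36×10^-3 A.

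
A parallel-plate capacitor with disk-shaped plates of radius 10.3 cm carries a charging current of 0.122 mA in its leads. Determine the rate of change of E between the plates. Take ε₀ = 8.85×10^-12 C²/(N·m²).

By continuity, I_d in the gap equals the 0.122 mA flowing in the wire.
Since I_d = ε₀ A dE/dt, dE/dt = I_d/(ε₀A) = (1.22×10^-4)/((8.85×10^-12)(0.03333)) = 4.14×10^8 V/(m·s).

4.14×10^8 V/(m·s)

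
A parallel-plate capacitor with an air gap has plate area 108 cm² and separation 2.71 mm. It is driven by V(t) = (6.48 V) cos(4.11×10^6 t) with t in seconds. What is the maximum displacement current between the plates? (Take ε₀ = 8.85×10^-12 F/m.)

9.39×10^-4 A

The displacement current equals the conduction current C dV/dt, which peaks at C V₀ ω.
With C = ε₀A/d = (8.85×10^-12)(0.0108)/(2.71×10^-3) = 3.527×10^-11 F and ω = 4.11×10^6 rad/s, I_d,max = (3.527×10^-11)(6.48)(4.11×10^6) = 9.39×10^-4 A.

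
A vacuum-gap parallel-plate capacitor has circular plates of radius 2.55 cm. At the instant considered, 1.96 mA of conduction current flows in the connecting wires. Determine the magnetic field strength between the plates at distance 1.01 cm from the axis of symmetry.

6.09×10^-9 T

No conduction current crosses the gap, so I_d there equals the 1.96×10^-3 A in the leads.
For r < R the Ampère–Maxwell law gives B(2πr) = μ₀ I_d (r²/R²), so B = μ₀ I_d r/(2πR²) = (4π×10^-7)(1.96×10^-3)(0.0101)/(2π·0.0255²) = 6.09×10^-9 T.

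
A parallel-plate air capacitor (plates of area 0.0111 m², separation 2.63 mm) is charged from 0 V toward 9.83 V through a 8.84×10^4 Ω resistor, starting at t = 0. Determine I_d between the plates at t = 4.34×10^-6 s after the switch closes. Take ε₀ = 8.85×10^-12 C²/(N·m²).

C = ε₀A/d = (8.85×10^-12)(0.0111)/(2.63×10^-3) = 3.735×10^-11 F and τ = RC = 3.302×10^-6 s. I_d in the gap equals the RC charging current.
I_d(t) = (V₀/R) e^(−t/τ) = 1.112×10^-4 · e^(−1.314) = 2.99×10^-5 A.

2.99×10^-5 A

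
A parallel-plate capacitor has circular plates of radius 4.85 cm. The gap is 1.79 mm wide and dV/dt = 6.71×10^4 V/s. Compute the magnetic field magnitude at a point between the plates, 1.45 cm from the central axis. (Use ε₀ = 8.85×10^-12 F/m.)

dE/dt = (dV/dt)/d = 3.749×10^7 V/(m·s); I_d = ε₀(πR²)(dE/dt) = (8.85×10^-12)(7.390×10^-3)(3.749×10^7) = 2.452×10^-6 A.
For r < R the Ampère–Maxwell law gives B(2πr) = μ₀ I_d (r²/R²), so B = μ₀ I_d r/(2πR²) = (4π×10^-7)(2.452×10^-6)(0.0145)/(2π·0.0485²) = 3.02×10^-12 T.

3.02×10^-12 T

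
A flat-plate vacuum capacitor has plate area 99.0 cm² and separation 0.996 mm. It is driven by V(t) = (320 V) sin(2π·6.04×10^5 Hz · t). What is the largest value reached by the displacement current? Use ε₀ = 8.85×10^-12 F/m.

0.107 A

(dE/dt)_max = V₀ω/d = 1.219×10^12 V/(m·s); ω = 2πf = 3.795×10^6 rad/s.
I_d,max = ε₀ A (dE/dt)_max = (8.85×10^-12)(9.90×10^-3)(1.219×10^12) = 0.107 A.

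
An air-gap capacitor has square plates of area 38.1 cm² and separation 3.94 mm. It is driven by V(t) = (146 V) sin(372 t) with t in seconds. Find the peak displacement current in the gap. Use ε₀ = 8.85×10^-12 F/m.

4.65×10^-7 A

The displacement current equals the conduction current C dV/dt, which peaks at C V₀ ω.
With C = ε₀A/d = (8.85×10^-12)(3.81×10^-3)/(3.94×10^-3) = 8.558×10^-12 F and ω = 372 rad/s, I_d,max = (8.558×10^-12)(146)(372) = 4.65×10^-7 A.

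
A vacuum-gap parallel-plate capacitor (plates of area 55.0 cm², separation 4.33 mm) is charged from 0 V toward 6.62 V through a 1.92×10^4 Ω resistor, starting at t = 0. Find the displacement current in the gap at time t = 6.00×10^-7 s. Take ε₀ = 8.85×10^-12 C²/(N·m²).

2.14×10^-5 A

With C = ε₀A/d = (8.85×10^-12)(5.50×10^-3)/(4.33×10^-3) = 1.124×10^-11 F, the time constant is τ = RC = 2.158×10^-7 s, so t/τ = 2.780 and e^(−t/τ) = 0.06204.
I_d = I_cond = (V₀/R) e^(−t/τ) = (3.448×10^-4)(0.06204) = 2.14×10^-5 A.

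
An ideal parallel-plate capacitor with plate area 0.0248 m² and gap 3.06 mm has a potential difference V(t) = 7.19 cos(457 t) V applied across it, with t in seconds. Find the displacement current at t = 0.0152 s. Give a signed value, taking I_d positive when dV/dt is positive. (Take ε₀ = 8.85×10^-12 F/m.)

-1.45×10^-7 A

C = ε₀A/d = (8.85×10^-12)(0.0248)/(3.06×10^-3) = 7.173×10^-11 F. dV/dt = V₀ω·−sin(ωt); at ωt = 6.9464 rad this factor is -0.6157.
I_d = C dV/dt = (7.173×10^-11)(7.19)(457)(-0.6157) = -1.45×10^-7 A.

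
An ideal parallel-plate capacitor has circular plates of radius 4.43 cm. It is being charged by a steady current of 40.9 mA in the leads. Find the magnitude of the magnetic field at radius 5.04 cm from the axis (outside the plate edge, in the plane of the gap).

No conduction current crosses the gap, so I_d there equals the 0.0409 A in the leads.
Outside the plates the loop encloses all of I_d, so B·2πr = μ₀ I_d and B = 1.62×10^-7 T.

1.62×10^-7 T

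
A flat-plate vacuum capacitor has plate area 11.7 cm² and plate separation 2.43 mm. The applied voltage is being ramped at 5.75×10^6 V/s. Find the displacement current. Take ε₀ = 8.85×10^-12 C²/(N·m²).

2.45×10^-5 A

The displacement current equals the charging current C dV/dt. With C = ε₀A/d = (8.85×10^-12)(1.17×10^-3)/(2.43×10^-3) = 4.261×10^-12 F, I_d = (4.261×10^-12)(5.75×10^6) = 2.45×10^-5 A.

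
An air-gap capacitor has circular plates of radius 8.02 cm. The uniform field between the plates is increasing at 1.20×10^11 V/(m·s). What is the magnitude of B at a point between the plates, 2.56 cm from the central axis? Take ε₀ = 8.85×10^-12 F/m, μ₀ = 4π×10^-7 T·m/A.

1.71×10^-8 T

I_d = ε₀ dΦ_E/dt = ε₀ πR² (dE/dt) = (8.85×10^-12)(0.02021)(1.20×10^11) = 0.02146 A through the full plate area.
For r < R the Ampère–Maxwell law gives B(2πr) = μ₀ I_d (r²/R²), so B = μ₀ I_d r/(2πR²) = (4π×10^-7)(0.02146)(0.0256)/(2π·0.0802²) = 1.71×10^-8 T.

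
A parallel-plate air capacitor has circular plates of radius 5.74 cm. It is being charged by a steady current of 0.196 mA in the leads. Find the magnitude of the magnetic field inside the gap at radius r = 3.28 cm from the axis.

No conduction current crosses the gap, so I_d there equals the 1.96×10^-4 A in the leads.
For r < R the Ampère–Maxwell law gives B(2πr) = μ₀ I_d (r²/R²), so B = μ₀ I_d r/(2πR²) = (4π×10^-7)(1.96×10^-4)(0.0328)/(2π·0.0574²) = 3.90×10^-10 T.

3.90×10^-10 T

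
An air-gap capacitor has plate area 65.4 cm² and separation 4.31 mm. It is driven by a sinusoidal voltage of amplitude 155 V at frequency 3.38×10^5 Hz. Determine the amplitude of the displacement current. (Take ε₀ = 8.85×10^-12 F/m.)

4.42×10^-3 A

C = ε₀A/d = (8.85×10^-12)(6.54×10^-3)/(4.31×10^-3) = 1.343×10^-11 F; ω = 2πf = 2.124×10^6 rad/s.
I_d = C dV/dt, so |I_d|_max = C V₀ ω = (1.343×10^-11)(155)(2.124×10^6) = 4.42×10^-3 A.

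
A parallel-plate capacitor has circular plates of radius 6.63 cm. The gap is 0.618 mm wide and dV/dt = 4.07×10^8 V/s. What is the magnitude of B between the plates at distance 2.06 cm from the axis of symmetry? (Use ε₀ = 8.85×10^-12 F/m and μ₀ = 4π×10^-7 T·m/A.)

7.54×10^-8 T

dE/dt = (dV/dt)/d = 6.586×10^11 V/(m·s); I_d = ε₀(πR²)(dE/dt) = (8.85×10^-12)(0.01381)(6.586×10^11) = 0.08049 A.
For r < R the Ampère–Maxwell law gives B(2πr) = μ₀ I_d (r²/R²), so B = μ₀ I_d r/(2πR²) = (4π×10^-7)(0.08049)(0.0206)/(2π·0.0663²) = 7.54×10^-8 T.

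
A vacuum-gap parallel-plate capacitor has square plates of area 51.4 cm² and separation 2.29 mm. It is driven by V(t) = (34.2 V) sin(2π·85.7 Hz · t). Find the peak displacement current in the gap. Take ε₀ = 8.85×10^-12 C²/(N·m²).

(dE/dt)_max = V₀ω/d = 8.042×10^6 V/(m·s); ω = 2πf = 538.5 rad/s.
I_d,max = ε₀ A (dE/dt)_max = (8.85×10^-12)(5.14×10^-3)(8.042×10^6) = 3.66×10^-7 A.

3.66×10^-7 A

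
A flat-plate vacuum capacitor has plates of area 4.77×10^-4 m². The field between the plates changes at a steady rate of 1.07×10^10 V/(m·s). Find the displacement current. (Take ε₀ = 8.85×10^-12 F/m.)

With a uniform field, Φ_E = EA, so I_d = ε₀ A dE/dt = 4.52×10^-5 A.

4.52×10^-5 A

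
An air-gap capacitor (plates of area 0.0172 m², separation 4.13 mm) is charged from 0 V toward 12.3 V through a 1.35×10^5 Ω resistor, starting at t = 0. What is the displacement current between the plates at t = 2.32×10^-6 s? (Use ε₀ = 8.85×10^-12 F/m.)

5.72×10^-5 A

C = ε₀A/d = (8.85×10^-12)(0.0172)/(4.13×10^-3) = 3.686×10^-11 F, so τ = RC = 4.976×10^-6 s.
The conduction current is I(t) = (V₀/R) e^(−t/τ), and the displacement current between the plates equals it.
t/τ = 0.4662; I_d = (12.3/1.35×10^5) · e^(−0.4662) = (9.111×10^-5)(0.6274) = 5.72×10^-5 A.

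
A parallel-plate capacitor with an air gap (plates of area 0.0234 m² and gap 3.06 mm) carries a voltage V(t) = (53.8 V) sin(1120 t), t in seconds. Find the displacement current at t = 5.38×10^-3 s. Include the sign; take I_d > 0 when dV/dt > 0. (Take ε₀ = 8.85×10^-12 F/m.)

C = ε₀A/d = (8.85×10^-12)(0.0234)/(3.06×10^-3) = 6.768×10^-11 F. dV/dt = V₀ω·cos(ωt); at ωt = 6.0256 rad this factor is 0.9670.
I_d = C dV/dt = (6.768×10^-11)(53.8)(1120)(0.9670) = 3.94×10^-6 A.

3.94×10^-6 A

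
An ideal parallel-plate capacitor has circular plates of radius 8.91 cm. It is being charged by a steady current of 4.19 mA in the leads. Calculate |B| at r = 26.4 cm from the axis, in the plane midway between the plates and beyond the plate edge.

No conduction current crosses the gap, so I_d there equals the 4.19×10^-3 A in the leads.
For r ≥ R the full I_d is enclosed: B = μ₀ I_d/(2πr) = (4π×10^-7)(4.19×10^-3)/(2π·0.264) = 3.17×10^-9 T.

3.17×10^-9 T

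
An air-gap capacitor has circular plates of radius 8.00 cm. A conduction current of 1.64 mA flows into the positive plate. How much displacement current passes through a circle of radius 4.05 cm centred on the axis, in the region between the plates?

Between the plates the displacement current equals the wire current: I_d = 1.64 mA = 1.64×10^-3 A.
Since J_d is uniform, the enclosed fraction is (r/R)² = 0.2563, giving I_d,enc = 4.20×10^-4 A.

4.20×10^-4 A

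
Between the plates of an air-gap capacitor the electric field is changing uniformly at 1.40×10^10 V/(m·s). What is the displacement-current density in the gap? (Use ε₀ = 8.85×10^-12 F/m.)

J_d = ε₀ ∂E/∂t, so J_d = 0.124 A/m².

0.124 A/m²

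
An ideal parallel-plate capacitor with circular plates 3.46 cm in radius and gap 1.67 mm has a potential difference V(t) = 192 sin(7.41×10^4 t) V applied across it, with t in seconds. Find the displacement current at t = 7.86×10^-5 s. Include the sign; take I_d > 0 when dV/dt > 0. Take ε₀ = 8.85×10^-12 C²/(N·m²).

C = ε₀A/d = (8.85×10^-12)(3.761×10^-3)/(1.67×10^-3) = 1.993×10^-11 F. dV/dt = V₀ω·cos(ωt); at ωt = 5.82426 rad this factor is 0.8965.
I_d = C dV/dt = (1.993×10^-11)(192)(7.41×10^4)(0.8965) = 2.54×10^-4 A.

2.54×10^-4 A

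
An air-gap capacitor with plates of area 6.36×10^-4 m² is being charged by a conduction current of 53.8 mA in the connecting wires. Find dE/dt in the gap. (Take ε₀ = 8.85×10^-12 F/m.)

9.56×10^12 V/(m·s)

Charge continuity gives I_d = I = 0.0538 A between the plates.
Then dE/dt = I_d/(ε₀A) = 9.56×10^12 V/(m·s).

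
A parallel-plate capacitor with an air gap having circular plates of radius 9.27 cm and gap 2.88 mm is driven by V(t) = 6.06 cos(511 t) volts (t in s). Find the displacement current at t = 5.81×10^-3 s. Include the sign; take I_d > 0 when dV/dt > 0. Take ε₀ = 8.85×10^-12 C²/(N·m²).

-4.41×10^-8 A

dE/dt = (V₀ω/d)·−sin(ωt) with ωt = 2.96891 rad: (6.06)(511)(-0.1718)/(2.88×10^-3) = -1.847×10^5 V/(m·s).
I_d = ε₀ A dE/dt = (8.85×10^-12)(0.02700)(-1.847×10^5) = -4.41×10^-8 A.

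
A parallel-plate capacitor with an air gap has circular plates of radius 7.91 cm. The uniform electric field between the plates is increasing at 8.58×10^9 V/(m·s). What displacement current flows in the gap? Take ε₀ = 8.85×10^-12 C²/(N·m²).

The displacement current is ε₀ times dΦ_E/dt = ε₀ A dE/dt = (8.85×10^-12)(0.01966)(8.58×10^9) = 1.49×10^-3 A.

1.49×10^-3 A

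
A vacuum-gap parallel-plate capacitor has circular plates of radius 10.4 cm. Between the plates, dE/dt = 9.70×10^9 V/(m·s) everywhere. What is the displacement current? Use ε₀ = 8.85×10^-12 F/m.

With a uniform field, Φ_E = EA, so I_d = ε₀ A dE/dt = 2.92×10^-3 A.

2.92×10^-3 A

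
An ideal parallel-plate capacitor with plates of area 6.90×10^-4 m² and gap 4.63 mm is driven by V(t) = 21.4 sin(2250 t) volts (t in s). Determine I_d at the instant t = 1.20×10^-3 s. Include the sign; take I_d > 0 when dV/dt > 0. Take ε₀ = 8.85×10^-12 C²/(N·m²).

C = ε₀A/d = (8.85×10^-12)(6.90×10^-4)/(4.63×10^-3) = 1.319×10^-12 F. dV/dt = V₀ω·cos(ωt); at ωt = 2.7 rad this factor is -0.9041.
I_d = C dV/dt = (1.319×10^-12)(21.4)(2250)(-0.9041) = -5.74×10^-8 A.

-5.74×10^-8 A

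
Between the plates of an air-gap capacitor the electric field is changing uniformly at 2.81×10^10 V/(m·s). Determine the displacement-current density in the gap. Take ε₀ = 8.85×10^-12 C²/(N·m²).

J_d = ε₀ dE/dt = (8.85×10^-12)(2.81×10^10) = 0.249 A/m².

0.249 A/m²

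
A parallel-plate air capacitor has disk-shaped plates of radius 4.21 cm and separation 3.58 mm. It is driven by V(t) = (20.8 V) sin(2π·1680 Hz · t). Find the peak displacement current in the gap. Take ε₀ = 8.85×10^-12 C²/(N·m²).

The displacement current equals the conduction current C dV/dt, which peaks at C V₀ ω.
With C = ε₀A/d = (8.85×10^-12)(5.568×10^-3)/(3.58×10^-3) = 1.376×10^-11 F and ω = 2πf = 1.056×10^4 rad/s, I_d,max = (1.376×10^-11)(20.8)(1.056×10^4) = 3.02×10^-6 A.

3.02×10^-6 A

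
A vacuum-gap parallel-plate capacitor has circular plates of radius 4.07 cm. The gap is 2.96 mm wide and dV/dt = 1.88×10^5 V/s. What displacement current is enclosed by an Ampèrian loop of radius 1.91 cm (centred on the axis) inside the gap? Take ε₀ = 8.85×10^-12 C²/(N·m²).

dE/dt = (dV/dt)/d = 6.351×10^7 V/(m·s); I_d = ε₀(πR²)(dE/dt) = (8.85×10^-12)(5.204×10^-3)(6.351×10^7) = 2.925×10^-6 A.
The field is uniform, so I_d,enc = I_d (r/R)² = (2.925×10^-6)(1.91/4.07)² = 6.44×10^-7 A.

6.44×10^-7 A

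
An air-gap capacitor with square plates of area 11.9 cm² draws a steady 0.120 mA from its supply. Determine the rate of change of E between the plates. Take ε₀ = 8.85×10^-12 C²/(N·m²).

The displacement current between the plates equals the conduction current, I_d = 0.120 mA.
Since I_d = ε₀ A dE/dt, dE/dt = I_d/(ε₀A) = (1.20×10^-4)/((8.85×10^-12)(1.19×10^-3)) = 1.14×10^10 V/(m·s).

1.14×10^10 V/(m·s)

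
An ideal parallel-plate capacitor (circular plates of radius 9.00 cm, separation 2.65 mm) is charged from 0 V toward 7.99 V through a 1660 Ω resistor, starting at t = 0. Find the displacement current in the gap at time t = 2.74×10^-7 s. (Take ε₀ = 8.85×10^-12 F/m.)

C = ε₀A/d = (8.85×10^-12)(0.02545)/(2.65×10^-3) = 8.499×10^-11 F, so τ = RC = 1.411×10^-7 s.
The conduction current is I(t) = (V₀/R) e^(−t/τ), and the displacement current between the plates equals it.
t/τ = 1.942; I_d = (7.99/1660) · e^(−1.942) = (4.813×10^-3)(0.1434) = 6.90×10^-4 A.

6.90×10^-4 A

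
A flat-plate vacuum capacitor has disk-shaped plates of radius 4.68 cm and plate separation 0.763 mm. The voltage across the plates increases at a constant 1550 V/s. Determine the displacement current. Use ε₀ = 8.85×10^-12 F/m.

1.24×10^-7 A

The field between the plates is E = V/d, so dE/dt = (1550)/(7.63×10^-4 m) = 2.031×10^6 V/(m·s).
I_d = ε₀ A (dE/dt) = (8.85×10^-12)(6.881×10^-3)(2.031×10^6) = 1.24×10^-7 A.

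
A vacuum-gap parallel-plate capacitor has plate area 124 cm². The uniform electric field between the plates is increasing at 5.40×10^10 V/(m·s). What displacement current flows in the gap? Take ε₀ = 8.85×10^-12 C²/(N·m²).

I_d = ε₀ A (dE/dt) = (8.85×10^-12)(0.0124 m²)(5.40×10^10) = 5.93×10^-3 A.

5.93×10^-3 A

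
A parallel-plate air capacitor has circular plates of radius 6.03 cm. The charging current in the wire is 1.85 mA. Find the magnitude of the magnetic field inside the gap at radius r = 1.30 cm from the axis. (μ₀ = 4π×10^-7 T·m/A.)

1.32×10^-9 T

Between the plates the displacement current equals the wire current: I_d = 1.85 mA = 1.85×10^-3 A.
An Ampèrian loop of radius r encloses a fraction (r/R)² of I_d. Then B·2πr = μ₀ I_d (r/R)², giving B = μ₀ I_d r/(2πR²) = 1.32×10^-9 T.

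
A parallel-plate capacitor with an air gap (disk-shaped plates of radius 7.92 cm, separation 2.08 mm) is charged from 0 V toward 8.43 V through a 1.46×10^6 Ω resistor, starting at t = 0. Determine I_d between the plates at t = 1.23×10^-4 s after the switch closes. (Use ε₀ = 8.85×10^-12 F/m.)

2.11×10^-6 A

C = ε₀A/d = (8.85×10^-12)(0.01971)/(2.08×10^-3) = 8.386×10^-11 F and τ = RC = 1.224×10^-4 s. I_d in the gap equals the RC charging current.
I_d(t) = (V₀/R) e^(−t/τ) = 5.774×10^-6 · e^(−1.005) = 2.11×10^-6 A.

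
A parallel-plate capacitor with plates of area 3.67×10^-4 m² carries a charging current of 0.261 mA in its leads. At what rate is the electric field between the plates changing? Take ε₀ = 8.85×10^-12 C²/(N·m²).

The displacement current between the plates equals the conduction current, I_d = 0.261 mA.
Since I_d = ε₀ A dE/dt, dE/dt = I_d/(ε₀A) = (2.61×10^-4)/((8.85×10^-12)(3.67×10^-4)) = 8.04×10^10 V/(m·s).

8.04×10^10 V/(m·s)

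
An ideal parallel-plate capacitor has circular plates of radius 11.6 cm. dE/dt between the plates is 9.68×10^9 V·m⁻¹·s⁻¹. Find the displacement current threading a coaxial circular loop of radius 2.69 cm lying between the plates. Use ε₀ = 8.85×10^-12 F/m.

Total displacement current: I_d = ε₀(πR²)(dE/dt) = (8.85×10^-12)(0.04227)(9.68×10^9) = 3.621×10^-3 A.
The field is uniform, so I_d,enc = I_d (r/R)² = (3.621×10^-3)(2.69/11.6)² = 1.95×10^-4 A.

1.95×10^-4 A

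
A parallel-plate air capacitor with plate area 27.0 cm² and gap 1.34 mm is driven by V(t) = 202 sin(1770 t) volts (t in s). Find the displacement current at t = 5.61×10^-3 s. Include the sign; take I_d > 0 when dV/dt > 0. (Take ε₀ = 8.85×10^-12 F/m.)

dV/dt = (202)(1770)·cos(9.9297) = -3.129×10^5 V/s.
I_d = C dV/dt with C = ε₀A/d = (8.85×10^-12)(2.70×10^-3)/(1.34×10^-3) = 1.783×10^-11 F, so I_d = (1.783×10^-11)(-3.129×10^5) = -5.58×10^-6 A.

-5.58×10^-6 A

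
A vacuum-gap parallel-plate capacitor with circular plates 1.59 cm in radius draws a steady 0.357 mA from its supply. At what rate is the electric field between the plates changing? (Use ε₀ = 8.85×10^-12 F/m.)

The displacement current between the plates equals the conduction current, I_d = 0.357 mA.
Since I_d = ε₀ A dE/dt, dE/dt = I_d/(ε₀A) = (3.57×10^-4)/((8.85×10^-12)(7.942×10^-4)) = 5.08×10^10 V/(m·s).

5.08×10^10 V/(m·s)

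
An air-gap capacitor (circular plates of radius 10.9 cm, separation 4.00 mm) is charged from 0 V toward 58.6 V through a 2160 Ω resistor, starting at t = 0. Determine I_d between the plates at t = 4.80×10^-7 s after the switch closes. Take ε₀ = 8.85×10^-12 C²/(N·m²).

C = ε₀A/d = (8.85×10^-12)(0.03733)/(4.00×10^-3) = 8.259×10^-11 F, so τ = RC = 1.784×10^-7 s.
The conduction current is I(t) = (V₀/R) e^(−t/τ), and the displacement current between the plates equals it.
t/τ = 2.691; I_d = (58.6/2160) · e^(−2.691) = (0.02713)(0.06781) = 1.84×10^-3 A.

1.84×10^-3 A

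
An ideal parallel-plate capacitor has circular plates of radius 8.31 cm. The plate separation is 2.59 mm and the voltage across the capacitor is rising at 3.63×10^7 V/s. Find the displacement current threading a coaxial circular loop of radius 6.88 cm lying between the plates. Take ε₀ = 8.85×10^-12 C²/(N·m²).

1.84×10^-3 A

dE/dt = (dV/dt)/d = 1.402×10^10 V/(m·s); I_d = ε₀(πR²)(dE/dt) = (8.85×10^-12)(0.02169)(1.402×10^10) = 2.691×10^-3 A.
Since J_d is uniform, the enclosed fraction is (r/R)² = 0.6854, giving I_d,enc = 1.84×10^-3 A.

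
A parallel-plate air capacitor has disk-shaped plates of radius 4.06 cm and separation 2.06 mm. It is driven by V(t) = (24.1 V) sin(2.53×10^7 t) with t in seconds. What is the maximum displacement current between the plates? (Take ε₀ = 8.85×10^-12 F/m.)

(dE/dt)_max = V₀ω/d = 2.960×10^11 V/(m·s); ω = 2.53×10^7 rad/s.
I_d,max = ε₀ A (dE/dt)_max = (8.85×10^-12)(5.178×10^-3)(2.960×10^11) = 0.0136 A.

0.0136 A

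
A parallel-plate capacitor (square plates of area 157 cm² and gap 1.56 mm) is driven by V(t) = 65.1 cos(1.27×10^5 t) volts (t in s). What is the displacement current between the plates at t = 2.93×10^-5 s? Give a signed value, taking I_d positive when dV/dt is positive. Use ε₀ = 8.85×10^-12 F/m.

4.03×10^-4 A

dV/dt = (65.1)(1.27×10^5)·−sin(3.7211) = 4.527×10^6 V/s.
I_d = C dV/dt with C = ε₀A/d = (8.85×10^-12)(0.0157)/(1.56×10^-3) = 8.907×10^-11 F, so I_d = (8.907×10^-11)(4.527×10^6) = 4.03×10^-4 A.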